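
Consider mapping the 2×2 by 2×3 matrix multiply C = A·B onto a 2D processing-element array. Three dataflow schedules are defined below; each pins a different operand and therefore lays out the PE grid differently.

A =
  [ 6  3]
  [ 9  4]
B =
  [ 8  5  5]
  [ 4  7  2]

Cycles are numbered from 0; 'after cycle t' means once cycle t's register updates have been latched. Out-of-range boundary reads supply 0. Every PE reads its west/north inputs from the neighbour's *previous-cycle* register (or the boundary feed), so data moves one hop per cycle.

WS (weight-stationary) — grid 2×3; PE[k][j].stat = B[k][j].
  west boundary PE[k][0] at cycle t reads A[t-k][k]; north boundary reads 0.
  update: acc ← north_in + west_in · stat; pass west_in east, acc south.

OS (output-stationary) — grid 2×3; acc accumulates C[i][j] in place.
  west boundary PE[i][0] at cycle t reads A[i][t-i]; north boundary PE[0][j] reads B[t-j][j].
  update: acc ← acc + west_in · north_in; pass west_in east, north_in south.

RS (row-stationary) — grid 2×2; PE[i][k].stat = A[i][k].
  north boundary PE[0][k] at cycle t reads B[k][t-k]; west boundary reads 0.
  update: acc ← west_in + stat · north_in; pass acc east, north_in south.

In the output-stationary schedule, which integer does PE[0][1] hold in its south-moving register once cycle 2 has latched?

OS 2×3: PE[0][1] cycle-by-cycle (with neighbour feeds):
  t=0 PE[0][0]: acc=48 h=6 v=8
  t=0 PE[0][1]: acc=0 h=0 v=0
  t=1 PE[0][0]: acc=60 h=3 v=4
  t=1 PE[0][1]: acc=30 h=6 v=5
  t=2 PE[0][0]: acc=60 h=0 v=0
  t=2 PE[0][1]: acc=51 h=3 v=7

register = 7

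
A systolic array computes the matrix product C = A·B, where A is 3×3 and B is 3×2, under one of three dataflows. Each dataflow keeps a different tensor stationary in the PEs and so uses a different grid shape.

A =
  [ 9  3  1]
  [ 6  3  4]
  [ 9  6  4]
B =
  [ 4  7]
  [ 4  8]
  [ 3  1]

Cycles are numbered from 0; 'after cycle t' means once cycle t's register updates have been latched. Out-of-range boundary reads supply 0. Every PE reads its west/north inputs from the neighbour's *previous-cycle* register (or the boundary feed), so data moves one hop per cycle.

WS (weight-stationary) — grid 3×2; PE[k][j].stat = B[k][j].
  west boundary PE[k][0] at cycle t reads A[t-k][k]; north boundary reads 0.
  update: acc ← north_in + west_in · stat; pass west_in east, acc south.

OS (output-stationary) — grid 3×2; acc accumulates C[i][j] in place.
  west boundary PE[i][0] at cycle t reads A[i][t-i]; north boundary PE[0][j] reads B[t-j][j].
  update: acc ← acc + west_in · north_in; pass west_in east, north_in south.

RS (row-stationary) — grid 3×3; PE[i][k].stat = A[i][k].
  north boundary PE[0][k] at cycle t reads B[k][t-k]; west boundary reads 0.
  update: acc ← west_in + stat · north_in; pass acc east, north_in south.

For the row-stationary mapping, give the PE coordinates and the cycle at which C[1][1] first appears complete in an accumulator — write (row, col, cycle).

RS — PE[1][2] is where C[1][1] collects:
  c0 r1c2: 0 / 0 / 0
  c1 r1c2: 0 / 0 / 0
  c2 r1c2: 0 / 0 / 0
  c3 r1c2: 48 / 48 / 3
  c4 r1c2: 70 / 70 / 1

(row, col, cycle) = (1, 2, 4)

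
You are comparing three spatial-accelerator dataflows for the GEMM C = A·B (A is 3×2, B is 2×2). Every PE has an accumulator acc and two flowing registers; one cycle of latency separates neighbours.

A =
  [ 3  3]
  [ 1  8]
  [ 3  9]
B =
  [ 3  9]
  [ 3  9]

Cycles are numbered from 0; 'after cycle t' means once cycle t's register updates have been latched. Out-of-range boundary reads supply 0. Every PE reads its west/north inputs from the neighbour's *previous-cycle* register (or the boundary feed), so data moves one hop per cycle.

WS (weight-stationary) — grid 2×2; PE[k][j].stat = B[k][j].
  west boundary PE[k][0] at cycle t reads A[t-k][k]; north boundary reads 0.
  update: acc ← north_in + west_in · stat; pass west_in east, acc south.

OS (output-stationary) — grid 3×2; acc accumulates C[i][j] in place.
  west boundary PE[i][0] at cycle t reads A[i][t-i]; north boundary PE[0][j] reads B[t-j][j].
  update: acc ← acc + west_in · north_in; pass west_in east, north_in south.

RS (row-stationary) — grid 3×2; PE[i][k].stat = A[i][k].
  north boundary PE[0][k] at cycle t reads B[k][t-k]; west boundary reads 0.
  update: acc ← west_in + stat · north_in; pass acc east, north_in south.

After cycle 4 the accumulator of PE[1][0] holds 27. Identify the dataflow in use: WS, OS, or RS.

dataflow = OS

WS (2×2 grid), PE[1][0]:
  0: (1,0).acc=0  regs=<0,0>
  1: (1,0).acc=18  regs=<3,18>
  2: (1,0).acc=27  regs=<8,27>
  3: (1,0).acc=36  regs=<9,36>
  4: (1,0).acc=0  regs=<0,0>
OS (3×2 grid), PE[1][0]:
  0: (1,0).acc=0  regs=<0,0>
  1: (1,0).acc=3  regs=<1,3>
  2: (1,0).acc=27  regs=<8,3>
  3: (1,0).acc=27  regs=<0,0>
  4: (1,0).acc=27  regs=<0,0>
RS (3×2 grid), PE[1][0]:
  0: (1,0).acc=0  regs=<0,0>
  1: (1,0).acc=3  regs=<3,3>
  2: (1,0).acc=9  regs=<9,9>
  3: (1,0).acc=0  regs=<0,0>
  4: (1,0).acc=0  regs=<0,0>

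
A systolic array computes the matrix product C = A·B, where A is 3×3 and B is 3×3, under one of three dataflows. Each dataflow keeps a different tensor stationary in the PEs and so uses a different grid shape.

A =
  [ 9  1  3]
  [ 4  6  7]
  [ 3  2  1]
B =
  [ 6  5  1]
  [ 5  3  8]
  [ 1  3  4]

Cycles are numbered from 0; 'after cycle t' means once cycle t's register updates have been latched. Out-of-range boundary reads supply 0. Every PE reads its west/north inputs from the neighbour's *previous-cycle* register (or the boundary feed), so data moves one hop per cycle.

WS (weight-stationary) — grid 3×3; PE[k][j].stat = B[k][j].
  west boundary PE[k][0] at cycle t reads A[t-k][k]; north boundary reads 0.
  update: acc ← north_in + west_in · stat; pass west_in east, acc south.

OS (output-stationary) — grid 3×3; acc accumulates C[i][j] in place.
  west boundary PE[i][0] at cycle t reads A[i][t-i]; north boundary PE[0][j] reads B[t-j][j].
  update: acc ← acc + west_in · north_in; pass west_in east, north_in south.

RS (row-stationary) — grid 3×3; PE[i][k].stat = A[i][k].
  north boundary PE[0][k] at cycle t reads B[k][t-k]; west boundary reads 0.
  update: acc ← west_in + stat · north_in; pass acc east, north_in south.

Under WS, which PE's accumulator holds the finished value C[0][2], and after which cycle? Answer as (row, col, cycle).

Under WS, C[0][2] lands at PE[2][2]:
  [0] (2,2) acc=0 (h:0 v:0)
  [1] (2,2) acc=0 (h:0 v:0)
  [2] (2,2) acc=0 (h:0 v:0)
  [3] (2,2) acc=0 (h:0 v:0)
  [4] (2,2) acc=29 (h:3 v:29)

(row, col, cycle) = (2, 2, 4)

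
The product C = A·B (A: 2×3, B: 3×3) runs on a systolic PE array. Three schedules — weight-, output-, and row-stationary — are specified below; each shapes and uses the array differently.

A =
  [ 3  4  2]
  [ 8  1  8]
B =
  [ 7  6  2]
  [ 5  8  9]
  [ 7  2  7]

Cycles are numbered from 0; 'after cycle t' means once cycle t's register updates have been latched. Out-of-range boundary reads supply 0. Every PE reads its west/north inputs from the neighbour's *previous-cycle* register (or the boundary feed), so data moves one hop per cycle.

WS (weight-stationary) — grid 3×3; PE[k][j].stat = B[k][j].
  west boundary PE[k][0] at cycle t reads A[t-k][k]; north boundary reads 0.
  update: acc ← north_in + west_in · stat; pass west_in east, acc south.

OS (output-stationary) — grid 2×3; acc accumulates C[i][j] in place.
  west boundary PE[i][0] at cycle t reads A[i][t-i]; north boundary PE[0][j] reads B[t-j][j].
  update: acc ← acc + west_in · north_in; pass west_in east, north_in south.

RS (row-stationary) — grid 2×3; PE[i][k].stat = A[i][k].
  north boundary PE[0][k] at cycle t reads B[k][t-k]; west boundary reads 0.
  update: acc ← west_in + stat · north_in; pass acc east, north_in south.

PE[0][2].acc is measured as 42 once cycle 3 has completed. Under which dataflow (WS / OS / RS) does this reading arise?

dataflow = OS

Under WS (3×3), PE[0][2]:
  t=0 PE[0][2]: acc=0 h=0 v=0
  t=1 PE[0][2]: acc=0 h=0 v=0
  t=2 PE[0][2]: acc=6 h=3 v=6
  t=3 PE[0][2]: acc=16 h=8 v=16
Under OS (2×3), PE[0][2]:
  t=0 PE[0][2]: acc=0 h=0 v=0
  t=1 PE[0][2]: acc=0 h=0 v=0
  t=2 PE[0][2]: acc=6 h=3 v=2
  t=3 PE[0][2]: acc=42 h=4 v=9
Under RS (2×3), PE[0][2]:
  t=0 PE[0][2]: acc=0 h=0 v=0
  t=1 PE[0][2]: acc=0 h=0 v=0
  t=2 PE[0][2]: acc=55 h=55 v=7
  t=3 PE[0][2]: acc=54 h=54 v=2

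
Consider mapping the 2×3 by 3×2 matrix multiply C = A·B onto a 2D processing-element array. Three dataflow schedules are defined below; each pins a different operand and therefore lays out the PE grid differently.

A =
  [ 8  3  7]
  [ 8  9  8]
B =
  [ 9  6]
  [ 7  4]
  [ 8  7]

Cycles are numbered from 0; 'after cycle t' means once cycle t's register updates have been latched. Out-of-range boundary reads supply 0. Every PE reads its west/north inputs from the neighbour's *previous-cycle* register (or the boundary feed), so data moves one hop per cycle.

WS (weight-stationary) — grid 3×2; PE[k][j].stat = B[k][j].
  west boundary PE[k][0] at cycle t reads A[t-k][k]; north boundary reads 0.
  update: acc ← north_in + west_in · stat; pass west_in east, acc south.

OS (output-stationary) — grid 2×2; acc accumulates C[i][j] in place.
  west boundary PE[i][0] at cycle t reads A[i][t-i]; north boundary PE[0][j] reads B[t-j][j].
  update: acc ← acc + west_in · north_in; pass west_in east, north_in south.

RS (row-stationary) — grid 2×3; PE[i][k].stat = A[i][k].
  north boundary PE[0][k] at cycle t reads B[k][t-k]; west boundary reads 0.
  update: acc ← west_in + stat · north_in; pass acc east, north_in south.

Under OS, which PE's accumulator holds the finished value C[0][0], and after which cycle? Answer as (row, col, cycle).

(row, col, cycle) = (0, 0, 2)

OS — PE[0][0] is where C[0][0] collects:
  @0  [0,0]  acc 72  |  →8  ↓9
  @1  [0,0]  acc 93  |  →3  ↓7
  @2  [0,0]  acc 149  |  →7  ↓8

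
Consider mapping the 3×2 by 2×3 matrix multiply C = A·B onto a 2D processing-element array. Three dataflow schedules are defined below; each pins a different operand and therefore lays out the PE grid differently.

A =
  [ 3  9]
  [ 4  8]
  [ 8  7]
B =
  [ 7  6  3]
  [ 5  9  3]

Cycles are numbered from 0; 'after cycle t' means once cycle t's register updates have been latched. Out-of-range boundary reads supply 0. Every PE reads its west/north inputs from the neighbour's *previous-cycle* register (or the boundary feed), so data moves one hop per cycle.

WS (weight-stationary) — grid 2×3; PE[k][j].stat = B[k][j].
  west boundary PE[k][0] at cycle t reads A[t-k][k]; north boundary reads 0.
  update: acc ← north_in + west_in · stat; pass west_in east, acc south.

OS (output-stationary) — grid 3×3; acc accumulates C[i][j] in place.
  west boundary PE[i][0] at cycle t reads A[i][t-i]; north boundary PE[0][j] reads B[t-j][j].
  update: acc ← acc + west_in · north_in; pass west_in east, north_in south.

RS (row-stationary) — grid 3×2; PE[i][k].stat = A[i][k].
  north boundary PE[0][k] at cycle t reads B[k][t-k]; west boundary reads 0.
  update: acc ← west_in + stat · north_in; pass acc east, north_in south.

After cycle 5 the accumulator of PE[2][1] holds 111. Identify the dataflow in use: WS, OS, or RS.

WS: PE[2][1] is outside its 2×3 grid.
OS [3×3] PE[2][1] across cycles:
  @0  [2,1]  acc 0  |  →0  ↓0
  @1  [2,1]  acc 0  |  →0  ↓0
  @2  [2,1]  acc 0  |  →0  ↓0
  @3  [2,1]  acc 48  |  →8  ↓6
  @4  [2,1]  acc 111  |  →7  ↓9
  @5  [2,1]  acc 111  |  →0  ↓0
RS [3×2] PE[2][1] across cycles:
  @0  [2,1]  acc 0  |  →0  ↓0
  @1  [2,1]  acc 0  |  →0  ↓0
  @2  [2,1]  acc 0  |  →0  ↓0
  @3  [2,1]  acc 91  |  →91  ↓5
  @4  [2,1]  acc 111  |  →111  ↓9
  @5  [2,1]  acc 45  |  →45  ↓3

dataflow = OS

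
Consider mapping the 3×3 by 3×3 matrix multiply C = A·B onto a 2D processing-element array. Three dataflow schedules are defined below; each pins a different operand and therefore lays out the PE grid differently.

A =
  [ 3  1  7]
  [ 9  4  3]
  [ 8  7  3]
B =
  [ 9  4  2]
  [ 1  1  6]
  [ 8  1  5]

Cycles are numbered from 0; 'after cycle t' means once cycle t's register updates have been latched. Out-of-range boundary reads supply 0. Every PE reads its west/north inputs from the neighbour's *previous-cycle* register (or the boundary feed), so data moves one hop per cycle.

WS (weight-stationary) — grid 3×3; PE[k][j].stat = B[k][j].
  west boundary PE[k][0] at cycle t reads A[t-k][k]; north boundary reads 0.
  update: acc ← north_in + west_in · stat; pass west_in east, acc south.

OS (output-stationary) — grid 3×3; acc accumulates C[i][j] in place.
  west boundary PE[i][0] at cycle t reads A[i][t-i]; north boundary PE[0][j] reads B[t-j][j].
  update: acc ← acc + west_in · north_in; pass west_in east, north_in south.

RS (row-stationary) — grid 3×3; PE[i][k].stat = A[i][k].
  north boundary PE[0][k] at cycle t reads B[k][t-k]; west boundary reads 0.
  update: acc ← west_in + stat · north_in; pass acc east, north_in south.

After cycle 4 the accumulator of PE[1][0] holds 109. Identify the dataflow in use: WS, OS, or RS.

Under WS (3×3), PE[1][0]:
  after 0 — PE[1][0] acc=0, pass-E 0, pass-S 0
  after 1 — PE[1][0] acc=28, pass-E 1, pass-S 28
  after 2 — PE[1][0] acc=85, pass-E 4, pass-S 85
  after 3 — PE[1][0] acc=79, pass-E 7, pass-S 79
  after 4 — PE[1][0] acc=0, pass-E 0, pass-S 0
Under OS (3×3), PE[1][0]:
  after 0 — PE[1][0] acc=0, pass-E 0, pass-S 0
  after 1 — PE[1][0] acc=81, pass-E 9, pass-S 9
  after 2 — PE[1][0] acc=85, pass-E 4, pass-S 1
  after 3 — PE[1][0] acc=109, pass-E 3, pass-S 8
  after 4 — PE[1][0] acc=109, pass-E 0, pass-S 0
Under RS (3×3), PE[1][0]:
  after 0 — PE[1][0] acc=0, pass-E 0, pass-S 0
  after 1 — PE[1][0] acc=81, pass-E 81, pass-S 9
  after 2 — PE[1][0] acc=36, pass-E 36, pass-S 4
  after 3 — PE[1][0] acc=18, pass-E 18, pass-S 2
  after 4 — PE[1][0] acc=0, pass-E 0, pass-S 0

dataflow = OS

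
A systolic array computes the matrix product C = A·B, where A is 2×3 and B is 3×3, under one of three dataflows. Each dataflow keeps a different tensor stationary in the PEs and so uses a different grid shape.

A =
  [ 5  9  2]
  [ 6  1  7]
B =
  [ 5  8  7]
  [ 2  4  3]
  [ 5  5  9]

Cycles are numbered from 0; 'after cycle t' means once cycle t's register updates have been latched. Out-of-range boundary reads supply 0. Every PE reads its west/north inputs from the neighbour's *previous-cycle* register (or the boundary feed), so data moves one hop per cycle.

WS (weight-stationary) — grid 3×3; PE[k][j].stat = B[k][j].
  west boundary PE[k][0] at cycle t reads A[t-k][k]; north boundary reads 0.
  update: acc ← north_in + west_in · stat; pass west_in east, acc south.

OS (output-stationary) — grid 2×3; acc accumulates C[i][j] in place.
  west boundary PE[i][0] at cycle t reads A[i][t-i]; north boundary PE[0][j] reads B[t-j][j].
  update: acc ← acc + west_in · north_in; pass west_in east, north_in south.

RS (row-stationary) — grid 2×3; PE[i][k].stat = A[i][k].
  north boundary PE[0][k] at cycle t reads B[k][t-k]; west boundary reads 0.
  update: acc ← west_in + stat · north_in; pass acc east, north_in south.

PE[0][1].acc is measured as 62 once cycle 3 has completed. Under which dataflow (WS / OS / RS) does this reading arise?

Under WS (3×3), PE[0][1]:
  step 0 · PE0,1: acc=0; fwd→0 fwd↓0
  step 1 · PE0,1: acc=40; fwd→5 fwd↓40
  step 2 · PE0,1: acc=48; fwd→6 fwd↓48
  step 3 · PE0,1: acc=0; fwd→0 fwd↓0
Under OS (2×3), PE[0][1]:
  step 0 · PE0,1: acc=0; fwd→0 fwd↓0
  step 1 · PE0,1: acc=40; fwd→5 fwd↓8
  step 2 · PE0,1: acc=76; fwd→9 fwd↓4
  step 3 · PE0,1: acc=86; fwd→2 fwd↓5
Under RS (2×3), PE[0][1]:
  step 0 · PE0,1: acc=0; fwd→0 fwd↓0
  step 1 · PE0,1: acc=43; fwd→43 fwd↓2
  step 2 · PE0,1: acc=76; fwd→76 fwd↓4
  step 3 · PE0,1: acc=62; fwd→62 fwd↓3

dataflow = RS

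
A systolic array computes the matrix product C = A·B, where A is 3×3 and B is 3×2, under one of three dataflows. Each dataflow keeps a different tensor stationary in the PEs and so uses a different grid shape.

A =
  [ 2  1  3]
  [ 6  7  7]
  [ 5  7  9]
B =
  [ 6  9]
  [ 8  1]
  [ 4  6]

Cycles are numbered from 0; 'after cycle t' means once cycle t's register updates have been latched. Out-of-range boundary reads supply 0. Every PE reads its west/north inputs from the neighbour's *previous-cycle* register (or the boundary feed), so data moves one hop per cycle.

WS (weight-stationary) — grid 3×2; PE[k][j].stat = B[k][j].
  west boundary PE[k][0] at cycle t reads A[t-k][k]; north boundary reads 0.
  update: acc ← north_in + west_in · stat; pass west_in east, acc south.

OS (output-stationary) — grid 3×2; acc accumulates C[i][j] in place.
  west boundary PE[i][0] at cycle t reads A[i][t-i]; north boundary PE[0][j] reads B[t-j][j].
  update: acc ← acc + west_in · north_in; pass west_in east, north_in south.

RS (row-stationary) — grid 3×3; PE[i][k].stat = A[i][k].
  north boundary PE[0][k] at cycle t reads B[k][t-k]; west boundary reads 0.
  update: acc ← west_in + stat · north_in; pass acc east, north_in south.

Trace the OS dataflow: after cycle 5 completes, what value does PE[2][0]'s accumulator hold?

PE[2][0].acc = 122

Tracing OS — 3×2 array, target PE[2][0]:
  t=0 PE[1][0]: acc=0 h=0 v=0
  t=0 PE[2][0]: acc=0 h=0 v=0
  t=1 PE[1][0]: acc=36 h=6 v=6
  t=1 PE[2][0]: acc=0 h=0 v=0
  t=2 PE[1][0]: acc=92 h=7 v=8
  t=2 PE[2][0]: acc=30 h=5 v=6
  t=3 PE[1][0]: acc=120 h=7 v=4
  t=3 PE[2][0]: acc=86 h=7 v=8
  t=4 PE[1][0]: acc=120 h=0 v=0
  t=4 PE[2][0]: acc=122 h=9 v=4
  t=5 PE[1][0]: acc=120 h=0 v=0
  t=5 PE[2][0]: acc=122 h=0 v=0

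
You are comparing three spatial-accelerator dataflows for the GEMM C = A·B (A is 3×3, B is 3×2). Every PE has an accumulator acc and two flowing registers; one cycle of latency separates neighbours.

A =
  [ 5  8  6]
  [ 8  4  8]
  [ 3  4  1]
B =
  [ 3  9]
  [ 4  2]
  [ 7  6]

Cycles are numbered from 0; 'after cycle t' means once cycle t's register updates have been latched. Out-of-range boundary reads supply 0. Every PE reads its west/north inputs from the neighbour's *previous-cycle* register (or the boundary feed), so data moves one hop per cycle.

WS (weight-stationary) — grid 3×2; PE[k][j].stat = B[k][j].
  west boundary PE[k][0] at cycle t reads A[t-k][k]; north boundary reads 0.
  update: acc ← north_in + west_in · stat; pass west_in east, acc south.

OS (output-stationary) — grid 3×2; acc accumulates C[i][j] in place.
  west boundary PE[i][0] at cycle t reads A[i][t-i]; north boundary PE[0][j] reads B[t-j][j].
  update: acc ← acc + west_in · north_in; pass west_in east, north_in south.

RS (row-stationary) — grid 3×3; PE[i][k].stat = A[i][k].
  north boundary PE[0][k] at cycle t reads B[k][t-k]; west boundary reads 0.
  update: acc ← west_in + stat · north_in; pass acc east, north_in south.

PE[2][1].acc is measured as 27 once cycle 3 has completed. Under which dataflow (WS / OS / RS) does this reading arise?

dataflow = OS

WS [3×2] PE[2][1] across cycles:
  step 0 · PE2,1: acc=0; fwd→0 fwd↓0
  step 1 · PE2,1: acc=0; fwd→0 fwd↓0
  step 2 · PE2,1: acc=0; fwd→0 fwd↓0
  step 3 · PE2,1: acc=97; fwd→6 fwd↓97
OS [3×2] PE[2][1] across cycles:
  step 0 · PE2,1: acc=0; fwd→0 fwd↓0
  step 1 · PE2,1: acc=0; fwd→0 fwd↓0
  step 2 · PE2,1: acc=0; fwd→0 fwd↓0
  step 3 · PE2,1: acc=27; fwd→3 fwd↓9
RS [3×3] PE[2][1] across cycles:
  step 0 · PE2,1: acc=0; fwd→0 fwd↓0
  step 1 · PE2,1: acc=0; fwd→0 fwd↓0
  step 2 · PE2,1: acc=0; fwd→0 fwd↓0
  step 3 · PE2,1: acc=25; fwd→25 fwd↓4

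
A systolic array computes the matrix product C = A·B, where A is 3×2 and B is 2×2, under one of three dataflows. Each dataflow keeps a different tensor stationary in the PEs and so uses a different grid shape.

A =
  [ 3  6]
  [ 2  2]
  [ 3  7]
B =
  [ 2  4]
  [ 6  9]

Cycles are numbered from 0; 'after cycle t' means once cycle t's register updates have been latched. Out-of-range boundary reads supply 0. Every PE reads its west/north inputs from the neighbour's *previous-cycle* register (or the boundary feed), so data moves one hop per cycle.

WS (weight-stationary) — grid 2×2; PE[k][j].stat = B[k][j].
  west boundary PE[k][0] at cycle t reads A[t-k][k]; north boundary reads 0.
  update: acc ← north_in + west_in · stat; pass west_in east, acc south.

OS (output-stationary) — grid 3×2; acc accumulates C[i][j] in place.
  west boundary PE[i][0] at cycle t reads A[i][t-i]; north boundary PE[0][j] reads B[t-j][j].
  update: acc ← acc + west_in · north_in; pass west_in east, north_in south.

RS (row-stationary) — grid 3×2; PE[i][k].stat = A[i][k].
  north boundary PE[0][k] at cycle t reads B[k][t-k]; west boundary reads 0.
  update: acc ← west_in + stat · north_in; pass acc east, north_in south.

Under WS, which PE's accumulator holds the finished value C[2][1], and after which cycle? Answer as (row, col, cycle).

WS — PE[1][1] is where C[2][1] collects:
  @0  [1,1]  acc 0  |  →0  ↓0
  @1  [1,1]  acc 0  |  →0  ↓0
  @2  [1,1]  acc 66  |  →6  ↓66
  @3  [1,1]  acc 26  |  →2  ↓26
  @4  [1,1]  acc 75  |  →7  ↓75

(row, col, cycle) = (1, 1, 4)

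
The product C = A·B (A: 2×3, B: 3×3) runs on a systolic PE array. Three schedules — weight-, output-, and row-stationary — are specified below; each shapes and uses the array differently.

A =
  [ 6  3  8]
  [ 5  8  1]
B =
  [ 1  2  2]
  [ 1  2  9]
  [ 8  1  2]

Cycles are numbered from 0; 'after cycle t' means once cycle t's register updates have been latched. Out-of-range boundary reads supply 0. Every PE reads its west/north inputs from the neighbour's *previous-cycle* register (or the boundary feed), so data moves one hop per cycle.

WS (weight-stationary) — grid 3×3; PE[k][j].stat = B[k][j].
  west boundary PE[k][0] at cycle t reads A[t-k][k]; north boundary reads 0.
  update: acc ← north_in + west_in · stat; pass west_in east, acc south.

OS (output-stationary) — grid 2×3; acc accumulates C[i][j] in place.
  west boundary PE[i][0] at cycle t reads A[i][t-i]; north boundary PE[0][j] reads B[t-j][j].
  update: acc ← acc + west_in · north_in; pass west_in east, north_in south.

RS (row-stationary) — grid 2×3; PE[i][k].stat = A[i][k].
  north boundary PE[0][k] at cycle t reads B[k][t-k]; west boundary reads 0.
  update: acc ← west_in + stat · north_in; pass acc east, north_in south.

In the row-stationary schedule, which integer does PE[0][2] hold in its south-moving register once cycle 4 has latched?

register = 2

RS (2×3). Following PE[0][2] plus its west/north inputs:
  0: (0,1).acc=0  regs=<0,0>
  0: (0,2).acc=0  regs=<0,0>
  1: (0,1).acc=9  regs=<9,1>
  1: (0,2).acc=0  regs=<0,0>
  2: (0,1).acc=18  regs=<18,2>
  2: (0,2).acc=73  regs=<73,8>
  3: (0,1).acc=39  regs=<39,9>
  3: (0,2).acc=26  regs=<26,1>
  4: (0,1).acc=0  regs=<0,0>
  4: (0,2).acc=55  regs=<55,2>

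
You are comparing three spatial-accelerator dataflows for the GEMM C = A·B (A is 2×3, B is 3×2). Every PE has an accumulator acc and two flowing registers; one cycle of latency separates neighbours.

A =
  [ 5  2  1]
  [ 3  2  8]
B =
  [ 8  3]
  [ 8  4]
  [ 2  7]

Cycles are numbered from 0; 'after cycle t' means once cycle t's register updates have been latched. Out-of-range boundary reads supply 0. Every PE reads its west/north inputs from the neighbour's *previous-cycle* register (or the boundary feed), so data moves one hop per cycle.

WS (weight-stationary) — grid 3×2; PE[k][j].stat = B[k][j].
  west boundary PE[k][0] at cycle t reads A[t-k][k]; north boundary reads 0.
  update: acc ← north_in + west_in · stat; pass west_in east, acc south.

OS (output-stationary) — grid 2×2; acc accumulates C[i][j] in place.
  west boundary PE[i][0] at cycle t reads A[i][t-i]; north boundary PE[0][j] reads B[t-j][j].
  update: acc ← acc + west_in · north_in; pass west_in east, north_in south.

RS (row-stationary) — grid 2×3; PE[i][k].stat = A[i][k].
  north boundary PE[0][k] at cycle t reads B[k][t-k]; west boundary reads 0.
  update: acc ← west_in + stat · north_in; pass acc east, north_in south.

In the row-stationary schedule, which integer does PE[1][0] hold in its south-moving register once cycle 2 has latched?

register = 3

RS (2×3). Following PE[1][0] plus its west/north inputs:
  c0 r0c0: 40 / 40 / 8
  c0 r1c0: 0 / 0 / 0
  c1 r0c0: 15 / 15 / 3
  c1 r1c0: 24 / 24 / 8
  c2 r0c0: 0 / 0 / 0
  c2 r1c0: 9 / 9 / 3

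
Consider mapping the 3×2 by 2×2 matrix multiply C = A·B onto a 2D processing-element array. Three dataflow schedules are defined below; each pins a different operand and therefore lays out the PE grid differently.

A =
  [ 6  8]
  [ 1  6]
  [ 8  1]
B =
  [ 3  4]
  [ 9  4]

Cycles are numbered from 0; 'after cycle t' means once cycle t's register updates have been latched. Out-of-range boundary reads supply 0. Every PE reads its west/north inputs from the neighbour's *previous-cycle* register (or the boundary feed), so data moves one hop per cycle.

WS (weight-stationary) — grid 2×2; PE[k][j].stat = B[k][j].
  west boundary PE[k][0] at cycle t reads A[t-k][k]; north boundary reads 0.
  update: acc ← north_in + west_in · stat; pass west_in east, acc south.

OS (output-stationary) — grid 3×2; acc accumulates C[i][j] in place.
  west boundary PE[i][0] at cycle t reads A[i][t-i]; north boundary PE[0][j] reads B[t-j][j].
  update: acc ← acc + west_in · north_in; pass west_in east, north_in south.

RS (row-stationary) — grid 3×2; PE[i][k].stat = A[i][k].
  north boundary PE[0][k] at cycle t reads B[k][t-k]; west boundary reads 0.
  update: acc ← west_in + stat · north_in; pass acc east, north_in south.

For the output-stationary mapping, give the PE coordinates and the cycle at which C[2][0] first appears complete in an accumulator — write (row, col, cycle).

OS: C[2][0] accumulates in PE[2][0]:
  [0] (2,0) acc=0 (h:0 v:0)
  [1] (2,0) acc=0 (h:0 v:0)
  [2] (2,0) acc=24 (h:8 v:3)
  [3] (2,0) acc=33 (h:1 v:9)

(row, col, cycle) = (2, 0, 3)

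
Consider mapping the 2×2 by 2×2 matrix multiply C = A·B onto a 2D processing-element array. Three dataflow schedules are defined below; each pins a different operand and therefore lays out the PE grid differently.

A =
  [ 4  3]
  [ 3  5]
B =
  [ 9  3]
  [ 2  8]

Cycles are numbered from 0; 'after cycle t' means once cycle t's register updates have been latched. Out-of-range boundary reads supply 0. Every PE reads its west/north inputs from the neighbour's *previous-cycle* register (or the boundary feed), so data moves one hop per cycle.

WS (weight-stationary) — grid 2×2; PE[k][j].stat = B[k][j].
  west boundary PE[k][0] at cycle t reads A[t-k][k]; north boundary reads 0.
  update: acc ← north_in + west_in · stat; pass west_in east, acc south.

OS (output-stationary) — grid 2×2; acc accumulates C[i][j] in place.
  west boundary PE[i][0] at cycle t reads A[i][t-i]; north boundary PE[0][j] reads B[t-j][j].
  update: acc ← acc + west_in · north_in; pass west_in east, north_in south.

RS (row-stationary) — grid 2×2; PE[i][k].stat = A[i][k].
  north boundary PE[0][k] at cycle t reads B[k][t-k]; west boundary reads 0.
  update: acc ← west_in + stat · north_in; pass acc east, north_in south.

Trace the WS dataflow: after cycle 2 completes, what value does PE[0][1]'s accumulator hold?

Tracing WS — 2×2 array, target PE[0][1]:
  step 0 · PE0,0: acc=36; fwd→4 fwd↓36
  step 0 · PE0,1: acc=0; fwd→0 fwd↓0
  step 1 · PE0,0: acc=27; fwd→3 fwd↓27
  step 1 · PE0,1: acc=12; fwd→4 fwd↓12
  step 2 · PE0,0: acc=0; fwd→0 fwd↓0
  step 2 · PE0,1: acc=9; fwd→3 fwd↓9

PE[0][1].acc = 9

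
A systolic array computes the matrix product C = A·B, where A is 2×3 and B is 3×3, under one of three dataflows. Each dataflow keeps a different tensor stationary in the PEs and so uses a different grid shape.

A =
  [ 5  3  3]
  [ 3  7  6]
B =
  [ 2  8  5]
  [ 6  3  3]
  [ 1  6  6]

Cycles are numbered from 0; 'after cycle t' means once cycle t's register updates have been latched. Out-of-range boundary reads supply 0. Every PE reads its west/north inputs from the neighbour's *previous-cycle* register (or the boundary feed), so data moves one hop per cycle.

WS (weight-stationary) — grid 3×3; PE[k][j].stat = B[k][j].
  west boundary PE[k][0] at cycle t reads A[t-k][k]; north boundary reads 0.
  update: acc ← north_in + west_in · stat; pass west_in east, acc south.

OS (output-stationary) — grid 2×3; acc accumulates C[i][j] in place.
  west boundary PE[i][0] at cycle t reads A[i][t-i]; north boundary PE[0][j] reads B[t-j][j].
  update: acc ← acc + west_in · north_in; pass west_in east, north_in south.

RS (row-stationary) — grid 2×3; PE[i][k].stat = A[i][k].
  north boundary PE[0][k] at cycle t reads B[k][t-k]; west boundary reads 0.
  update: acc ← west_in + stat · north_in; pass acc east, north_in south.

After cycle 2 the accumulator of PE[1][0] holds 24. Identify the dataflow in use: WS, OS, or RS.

WS [3×3] PE[1][0] across cycles:
  0: (1,0).acc=0  regs=<0,0>
  1: (1,0).acc=28  regs=<3,28>
  2: (1,0).acc=48  regs=<7,48>
OS [2×3] PE[1][0] across cycles:
  0: (1,0).acc=0  regs=<0,0>
  1: (1,0).acc=6  regs=<3,2>
  2: (1,0).acc=48  regs=<7,6>
RS [2×3] PE[1][0] across cycles:
  0: (1,0).acc=0  regs=<0,0>
  1: (1,0).acc=6  regs=<6,2>
  2: (1,0).acc=24  regs=<24,8>

dataflow = RS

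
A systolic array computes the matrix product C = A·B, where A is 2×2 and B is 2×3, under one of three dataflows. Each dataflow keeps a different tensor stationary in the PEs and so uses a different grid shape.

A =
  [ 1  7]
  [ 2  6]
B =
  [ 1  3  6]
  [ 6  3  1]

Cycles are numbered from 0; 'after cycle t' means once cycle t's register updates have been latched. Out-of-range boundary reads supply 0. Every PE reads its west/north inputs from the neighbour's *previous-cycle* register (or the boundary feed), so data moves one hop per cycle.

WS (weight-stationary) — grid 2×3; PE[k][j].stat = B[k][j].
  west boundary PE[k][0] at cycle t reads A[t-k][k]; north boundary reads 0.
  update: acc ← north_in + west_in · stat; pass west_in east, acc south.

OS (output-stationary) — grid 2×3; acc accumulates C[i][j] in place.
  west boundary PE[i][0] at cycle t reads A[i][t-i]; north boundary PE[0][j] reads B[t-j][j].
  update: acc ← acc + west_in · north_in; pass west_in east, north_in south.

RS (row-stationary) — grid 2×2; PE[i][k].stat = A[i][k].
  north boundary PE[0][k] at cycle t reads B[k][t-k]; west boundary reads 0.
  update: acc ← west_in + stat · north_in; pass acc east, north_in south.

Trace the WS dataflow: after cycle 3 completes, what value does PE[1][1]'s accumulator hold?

PE[1][1].acc = 24

Tracing WS — 2×3 array, target PE[1][1]:
  cycle 0: PE[0][1] → acc 0, east 0, south 0
  cycle 0: PE[1][0] → acc 0, east 0, south 0
  cycle 0: PE[1][1] → acc 0, east 0, south 0
  cycle 1: PE[0][1] → acc 3, east 1, south 3
  cycle 1: PE[1][0] → acc 43, east 7, south 43
  cycle 1: PE[1][1] → acc 0, east 0, south 0
  cycle 2: PE[0][1] → acc 6, east 2, south 6
  cycle 2: PE[1][0] → acc 38, east 6, south 38
  cycle 2: PE[1][1] → acc 24, east 7, south 24
  cycle 3: PE[0][1] → acc 0, east 0, south 0
  cycle 3: PE[1][0] → acc 0, east 0, south 0
  cycle 3: PE[1][1] → acc 24, east 6, south 24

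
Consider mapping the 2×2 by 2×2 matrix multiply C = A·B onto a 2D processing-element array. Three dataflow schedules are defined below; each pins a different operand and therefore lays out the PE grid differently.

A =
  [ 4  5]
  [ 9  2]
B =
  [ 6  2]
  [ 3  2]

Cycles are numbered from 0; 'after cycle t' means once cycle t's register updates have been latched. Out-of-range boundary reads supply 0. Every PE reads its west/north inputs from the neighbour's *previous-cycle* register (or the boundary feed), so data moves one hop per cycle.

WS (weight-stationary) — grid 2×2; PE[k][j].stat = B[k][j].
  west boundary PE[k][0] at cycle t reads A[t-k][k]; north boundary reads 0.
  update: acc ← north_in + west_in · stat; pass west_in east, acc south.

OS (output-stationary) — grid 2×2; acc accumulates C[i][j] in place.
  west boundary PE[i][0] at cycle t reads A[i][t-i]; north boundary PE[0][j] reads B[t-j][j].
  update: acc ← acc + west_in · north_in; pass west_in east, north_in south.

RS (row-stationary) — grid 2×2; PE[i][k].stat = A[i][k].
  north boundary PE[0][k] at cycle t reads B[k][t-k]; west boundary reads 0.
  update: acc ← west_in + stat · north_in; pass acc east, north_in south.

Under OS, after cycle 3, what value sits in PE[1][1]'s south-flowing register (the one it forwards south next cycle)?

register = 2

OS 2×2: PE[1][1] cycle-by-cycle (with neighbour feeds):
  [0] (0,1) acc=0 (h:0 v:0)
  [0] (1,0) acc=0 (h:0 v:0)
  [0] (1,1) acc=0 (h:0 v:0)
  [1] (0,1) acc=8 (h:4 v:2)
  [1] (1,0) acc=54 (h:9 v:6)
  [1] (1,1) acc=0 (h:0 v:0)
  [2] (0,1) acc=18 (h:5 v:2)
  [2] (1,0) acc=60 (h:2 v:3)
  [2] (1,1) acc=18 (h:9 v:2)
  [3] (0,1) acc=18 (h:0 v:0)
  [3] (1,0) acc=60 (h:0 v:0)
  [3] (1,1) acc=22 (h:2 v:2)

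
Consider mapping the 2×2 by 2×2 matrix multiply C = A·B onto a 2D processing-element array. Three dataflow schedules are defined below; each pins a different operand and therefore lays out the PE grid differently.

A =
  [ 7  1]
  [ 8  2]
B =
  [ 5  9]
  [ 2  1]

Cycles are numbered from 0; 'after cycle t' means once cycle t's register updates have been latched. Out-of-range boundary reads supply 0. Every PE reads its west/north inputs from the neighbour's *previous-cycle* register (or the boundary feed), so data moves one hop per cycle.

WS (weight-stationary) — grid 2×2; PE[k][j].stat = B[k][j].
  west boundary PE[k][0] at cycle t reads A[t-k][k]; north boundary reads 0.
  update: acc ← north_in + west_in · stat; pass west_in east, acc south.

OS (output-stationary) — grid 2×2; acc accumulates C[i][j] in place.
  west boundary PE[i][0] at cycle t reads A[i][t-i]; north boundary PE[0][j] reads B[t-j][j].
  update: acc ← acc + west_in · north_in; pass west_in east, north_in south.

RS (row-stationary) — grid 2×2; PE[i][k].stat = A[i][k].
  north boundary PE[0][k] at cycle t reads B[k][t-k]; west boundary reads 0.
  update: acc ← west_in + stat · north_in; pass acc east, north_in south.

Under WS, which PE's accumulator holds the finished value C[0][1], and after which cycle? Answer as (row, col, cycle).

WS — PE[1][1] is where C[0][1] collects:
  0: (1,1).acc=0  regs=<0,0>
  1: (1,1).acc=0  regs=<0,0>
  2: (1,1).acc=64  regs=<1,64>

(row, col, cycle) = (1, 1, 2)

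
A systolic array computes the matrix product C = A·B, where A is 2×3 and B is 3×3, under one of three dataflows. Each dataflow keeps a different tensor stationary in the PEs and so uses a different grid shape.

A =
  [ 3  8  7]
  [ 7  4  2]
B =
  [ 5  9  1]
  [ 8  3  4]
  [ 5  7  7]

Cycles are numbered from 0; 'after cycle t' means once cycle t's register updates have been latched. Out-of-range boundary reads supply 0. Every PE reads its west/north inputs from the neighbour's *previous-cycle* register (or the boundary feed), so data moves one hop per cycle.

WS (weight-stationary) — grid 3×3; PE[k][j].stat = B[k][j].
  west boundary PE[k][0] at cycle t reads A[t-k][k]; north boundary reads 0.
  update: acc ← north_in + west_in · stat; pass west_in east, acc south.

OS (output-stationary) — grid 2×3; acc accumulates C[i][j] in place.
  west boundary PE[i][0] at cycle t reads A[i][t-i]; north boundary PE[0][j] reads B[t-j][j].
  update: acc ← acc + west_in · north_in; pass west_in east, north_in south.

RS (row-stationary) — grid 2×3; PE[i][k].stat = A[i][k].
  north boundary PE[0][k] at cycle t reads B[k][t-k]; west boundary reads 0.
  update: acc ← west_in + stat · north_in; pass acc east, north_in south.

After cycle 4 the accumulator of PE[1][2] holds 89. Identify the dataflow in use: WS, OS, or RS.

dataflow = RS

— WS: 3×3; PE[1][2] trace:
  [0] (1,2) acc=0 (h:0 v:0)
  [1] (1,2) acc=0 (h:0 v:0)
  [2] (1,2) acc=0 (h:0 v:0)
  [3] (1,2) acc=35 (h:8 v:35)
  [4] (1,2) acc=23 (h:4 v:23)
— OS: 2×3; PE[1][2] trace:
  [0] (1,2) acc=0 (h:0 v:0)
  [1] (1,2) acc=0 (h:0 v:0)
  [2] (1,2) acc=0 (h:0 v:0)
  [3] (1,2) acc=7 (h:7 v:1)
  [4] (1,2) acc=23 (h:4 v:4)
— RS: 2×3; PE[1][2] trace:
  [0] (1,2) acc=0 (h:0 v:0)
  [1] (1,2) acc=0 (h:0 v:0)
  [2] (1,2) acc=0 (h:0 v:0)
  [3] (1,2) acc=77 (h:77 v:5)
  [4] (1,2) acc=89 (h:89 v:7)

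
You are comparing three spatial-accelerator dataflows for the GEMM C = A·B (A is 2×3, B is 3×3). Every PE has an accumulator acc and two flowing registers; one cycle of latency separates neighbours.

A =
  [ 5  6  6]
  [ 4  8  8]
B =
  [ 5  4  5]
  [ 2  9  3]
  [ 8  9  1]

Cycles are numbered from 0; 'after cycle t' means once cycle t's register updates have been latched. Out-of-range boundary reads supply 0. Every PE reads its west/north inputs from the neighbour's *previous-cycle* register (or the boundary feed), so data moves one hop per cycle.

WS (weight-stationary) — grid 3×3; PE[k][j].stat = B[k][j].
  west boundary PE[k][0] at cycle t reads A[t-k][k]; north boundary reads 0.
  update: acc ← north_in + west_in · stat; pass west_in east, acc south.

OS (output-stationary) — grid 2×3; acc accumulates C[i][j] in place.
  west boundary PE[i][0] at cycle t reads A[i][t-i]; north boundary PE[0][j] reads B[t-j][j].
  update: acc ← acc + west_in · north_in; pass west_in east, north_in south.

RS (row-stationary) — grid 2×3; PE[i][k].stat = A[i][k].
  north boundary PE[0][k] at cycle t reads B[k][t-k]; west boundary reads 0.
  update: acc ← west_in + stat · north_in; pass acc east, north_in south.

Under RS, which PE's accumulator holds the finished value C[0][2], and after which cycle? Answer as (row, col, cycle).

(row, col, cycle) = (0, 2, 4)

Under RS, C[0][2] lands at PE[0][2]:
  @0  [0,2]  acc 0  |  →0  ↓0
  @1  [0,2]  acc 0  |  →0  ↓0
  @2  [0,2]  acc 85  |  →85  ↓8
  @3  [0,2]  acc 128  |  →128  ↓9
  @4  [0,2]  acc 49  |  →49  ↓1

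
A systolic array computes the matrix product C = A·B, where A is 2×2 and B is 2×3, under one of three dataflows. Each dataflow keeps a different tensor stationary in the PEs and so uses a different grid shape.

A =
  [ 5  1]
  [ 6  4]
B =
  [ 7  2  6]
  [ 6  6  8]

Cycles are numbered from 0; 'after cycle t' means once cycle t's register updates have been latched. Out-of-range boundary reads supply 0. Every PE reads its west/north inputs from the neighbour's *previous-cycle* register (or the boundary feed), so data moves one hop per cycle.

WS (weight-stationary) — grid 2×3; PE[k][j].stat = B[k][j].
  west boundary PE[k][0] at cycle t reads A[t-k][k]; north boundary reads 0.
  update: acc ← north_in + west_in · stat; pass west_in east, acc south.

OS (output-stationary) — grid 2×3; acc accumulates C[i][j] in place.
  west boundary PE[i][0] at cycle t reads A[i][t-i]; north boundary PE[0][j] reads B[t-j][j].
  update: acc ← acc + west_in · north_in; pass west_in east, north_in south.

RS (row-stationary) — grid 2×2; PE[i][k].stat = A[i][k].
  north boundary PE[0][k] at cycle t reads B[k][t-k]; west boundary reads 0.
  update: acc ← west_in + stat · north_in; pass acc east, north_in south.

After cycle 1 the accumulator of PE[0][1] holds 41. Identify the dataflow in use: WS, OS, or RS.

dataflow = RS

WS [2×3] PE[0][1] across cycles:
  t=0 PE[0][1]: acc=0 h=0 v=0
  t=1 PE[0][1]: acc=10 h=5 v=10
OS [2×3] PE[0][1] across cycles:
  t=0 PE[0][1]: acc=0 h=0 v=0
  t=1 PE[0][1]: acc=10 h=5 v=2
RS [2×2] PE[0][1] across cycles:
  t=0 PE[0][1]: acc=0 h=0 v=0
  t=1 PE[0][1]: acc=41 h=41 v=6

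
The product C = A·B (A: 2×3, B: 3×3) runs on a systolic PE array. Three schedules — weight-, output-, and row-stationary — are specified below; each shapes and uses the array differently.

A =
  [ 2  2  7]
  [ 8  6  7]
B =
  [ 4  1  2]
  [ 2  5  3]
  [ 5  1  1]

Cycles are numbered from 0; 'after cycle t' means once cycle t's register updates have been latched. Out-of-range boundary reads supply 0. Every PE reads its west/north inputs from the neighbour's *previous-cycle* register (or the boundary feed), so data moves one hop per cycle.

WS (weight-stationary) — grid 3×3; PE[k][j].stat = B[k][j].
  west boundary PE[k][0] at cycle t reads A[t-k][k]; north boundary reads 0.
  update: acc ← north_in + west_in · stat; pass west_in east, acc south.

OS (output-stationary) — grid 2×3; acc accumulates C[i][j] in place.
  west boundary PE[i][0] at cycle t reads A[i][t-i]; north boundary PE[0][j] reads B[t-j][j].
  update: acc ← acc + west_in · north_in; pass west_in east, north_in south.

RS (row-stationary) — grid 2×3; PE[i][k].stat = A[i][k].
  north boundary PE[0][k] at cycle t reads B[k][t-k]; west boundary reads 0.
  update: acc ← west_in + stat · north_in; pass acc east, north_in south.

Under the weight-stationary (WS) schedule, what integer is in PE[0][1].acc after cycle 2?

Tracing WS — 3×3 array, target PE[0][1]:
  t=0 PE[0][0]: acc=8 h=2 v=8
  t=0 PE[0][1]: acc=0 h=0 v=0
  t=1 PE[0][0]: acc=32 h=8 v=32
  t=1 PE[0][1]: acc=2 h=2 v=2
  t=2 PE[0][0]: acc=0 h=0 v=0
  t=2 PE[0][1]: acc=8 h=8 v=8

PE[0][1].acc = 8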